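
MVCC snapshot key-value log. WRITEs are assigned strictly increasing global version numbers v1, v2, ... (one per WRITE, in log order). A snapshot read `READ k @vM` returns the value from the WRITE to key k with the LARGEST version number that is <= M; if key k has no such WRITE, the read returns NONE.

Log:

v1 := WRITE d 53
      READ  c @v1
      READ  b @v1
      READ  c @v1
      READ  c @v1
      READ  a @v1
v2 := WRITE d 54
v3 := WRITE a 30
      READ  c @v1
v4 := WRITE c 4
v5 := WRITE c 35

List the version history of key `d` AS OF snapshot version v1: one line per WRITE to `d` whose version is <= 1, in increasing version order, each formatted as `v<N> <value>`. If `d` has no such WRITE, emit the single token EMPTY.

Scan writes for key=d with version <= 1:
  v1 WRITE d 53 -> keep
  v2 WRITE d 54 -> drop (> snap)
  v3 WRITE a 30 -> skip
  v4 WRITE c 4 -> skip
  v5 WRITE c 35 -> skip
Collected: [(1, 53)]

Answer: v1 53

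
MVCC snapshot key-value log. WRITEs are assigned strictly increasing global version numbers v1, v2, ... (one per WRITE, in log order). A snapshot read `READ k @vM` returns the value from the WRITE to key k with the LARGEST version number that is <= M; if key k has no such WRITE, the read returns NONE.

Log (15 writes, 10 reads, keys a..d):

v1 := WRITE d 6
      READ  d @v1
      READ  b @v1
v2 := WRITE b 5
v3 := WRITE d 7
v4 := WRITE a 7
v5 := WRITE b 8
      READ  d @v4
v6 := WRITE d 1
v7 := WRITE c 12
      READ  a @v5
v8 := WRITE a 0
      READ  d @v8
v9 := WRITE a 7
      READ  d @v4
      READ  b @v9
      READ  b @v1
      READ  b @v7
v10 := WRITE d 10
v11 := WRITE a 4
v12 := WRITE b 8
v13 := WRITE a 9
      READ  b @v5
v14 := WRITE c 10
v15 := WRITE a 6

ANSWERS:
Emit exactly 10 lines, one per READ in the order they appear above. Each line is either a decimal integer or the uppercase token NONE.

Answer: 6
NONE
7
7
1
7
8
NONE
8
8

Derivation:
v1: WRITE d=6  (d history now [(1, 6)])
READ d @v1: history=[(1, 6)] -> pick v1 -> 6
READ b @v1: history=[] -> no version <= 1 -> NONE
v2: WRITE b=5  (b history now [(2, 5)])
v3: WRITE d=7  (d history now [(1, 6), (3, 7)])
v4: WRITE a=7  (a history now [(4, 7)])
v5: WRITE b=8  (b history now [(2, 5), (5, 8)])
READ d @v4: history=[(1, 6), (3, 7)] -> pick v3 -> 7
v6: WRITE d=1  (d history now [(1, 6), (3, 7), (6, 1)])
v7: WRITE c=12  (c history now [(7, 12)])
READ a @v5: history=[(4, 7)] -> pick v4 -> 7
v8: WRITE a=0  (a history now [(4, 7), (8, 0)])
READ d @v8: history=[(1, 6), (3, 7), (6, 1)] -> pick v6 -> 1
v9: WRITE a=7  (a history now [(4, 7), (8, 0), (9, 7)])
READ d @v4: history=[(1, 6), (3, 7), (6, 1)] -> pick v3 -> 7
READ b @v9: history=[(2, 5), (5, 8)] -> pick v5 -> 8
READ b @v1: history=[(2, 5), (5, 8)] -> no version <= 1 -> NONE
READ b @v7: history=[(2, 5), (5, 8)] -> pick v5 -> 8
v10: WRITE d=10  (d history now [(1, 6), (3, 7), (6, 1), (10, 10)])
v11: WRITE a=4  (a history now [(4, 7), (8, 0), (9, 7), (11, 4)])
v12: WRITE b=8  (b history now [(2, 5), (5, 8), (12, 8)])
v13: WRITE a=9  (a history now [(4, 7), (8, 0), (9, 7), (11, 4), (13, 9)])
READ b @v5: history=[(2, 5), (5, 8), (12, 8)] -> pick v5 -> 8
v14: WRITE c=10  (c history now [(7, 12), (14, 10)])
v15: WRITE a=6  (a history now [(4, 7), (8, 0), (9, 7), (11, 4), (13, 9), (15, 6)])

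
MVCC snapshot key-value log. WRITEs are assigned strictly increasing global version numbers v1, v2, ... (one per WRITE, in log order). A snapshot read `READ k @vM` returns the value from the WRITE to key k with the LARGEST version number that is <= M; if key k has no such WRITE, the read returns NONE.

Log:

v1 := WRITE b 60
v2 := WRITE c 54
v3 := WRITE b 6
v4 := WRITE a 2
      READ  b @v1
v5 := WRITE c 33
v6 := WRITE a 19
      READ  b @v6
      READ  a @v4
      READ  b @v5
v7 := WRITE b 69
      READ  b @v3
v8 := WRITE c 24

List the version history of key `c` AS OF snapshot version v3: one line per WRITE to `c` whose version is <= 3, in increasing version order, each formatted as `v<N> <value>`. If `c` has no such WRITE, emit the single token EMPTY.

Answer: v2 54

Derivation:
Scan writes for key=c with version <= 3:
  v1 WRITE b 60 -> skip
  v2 WRITE c 54 -> keep
  v3 WRITE b 6 -> skip
  v4 WRITE a 2 -> skip
  v5 WRITE c 33 -> drop (> snap)
  v6 WRITE a 19 -> skip
  v7 WRITE b 69 -> skip
  v8 WRITE c 24 -> drop (> snap)
Collected: [(2, 54)]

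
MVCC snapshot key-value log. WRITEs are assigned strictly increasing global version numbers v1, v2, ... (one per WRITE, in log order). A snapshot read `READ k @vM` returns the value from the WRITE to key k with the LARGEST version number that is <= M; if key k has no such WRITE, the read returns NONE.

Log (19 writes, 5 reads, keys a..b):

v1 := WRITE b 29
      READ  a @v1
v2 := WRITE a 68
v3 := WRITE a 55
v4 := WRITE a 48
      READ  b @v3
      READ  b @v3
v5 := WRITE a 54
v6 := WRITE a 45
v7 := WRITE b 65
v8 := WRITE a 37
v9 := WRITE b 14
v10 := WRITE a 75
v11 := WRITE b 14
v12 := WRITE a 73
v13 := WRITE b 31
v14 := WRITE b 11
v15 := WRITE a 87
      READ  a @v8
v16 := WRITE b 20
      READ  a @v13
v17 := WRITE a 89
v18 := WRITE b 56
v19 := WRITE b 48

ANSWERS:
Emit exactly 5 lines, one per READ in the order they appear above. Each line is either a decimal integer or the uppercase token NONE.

Answer: NONE
29
29
37
73

Derivation:
v1: WRITE b=29  (b history now [(1, 29)])
READ a @v1: history=[] -> no version <= 1 -> NONE
v2: WRITE a=68  (a history now [(2, 68)])
v3: WRITE a=55  (a history now [(2, 68), (3, 55)])
v4: WRITE a=48  (a history now [(2, 68), (3, 55), (4, 48)])
READ b @v3: history=[(1, 29)] -> pick v1 -> 29
READ b @v3: history=[(1, 29)] -> pick v1 -> 29
v5: WRITE a=54  (a history now [(2, 68), (3, 55), (4, 48), (5, 54)])
v6: WRITE a=45  (a history now [(2, 68), (3, 55), (4, 48), (5, 54), (6, 45)])
v7: WRITE b=65  (b history now [(1, 29), (7, 65)])
v8: WRITE a=37  (a history now [(2, 68), (3, 55), (4, 48), (5, 54), (6, 45), (8, 37)])
v9: WRITE b=14  (b history now [(1, 29), (7, 65), (9, 14)])
v10: WRITE a=75  (a history now [(2, 68), (3, 55), (4, 48), (5, 54), (6, 45), (8, 37), (10, 75)])
v11: WRITE b=14  (b history now [(1, 29), (7, 65), (9, 14), (11, 14)])
v12: WRITE a=73  (a history now [(2, 68), (3, 55), (4, 48), (5, 54), (6, 45), (8, 37), (10, 75), (12, 73)])
v13: WRITE b=31  (b history now [(1, 29), (7, 65), (9, 14), (11, 14), (13, 31)])
v14: WRITE b=11  (b history now [(1, 29), (7, 65), (9, 14), (11, 14), (13, 31), (14, 11)])
v15: WRITE a=87  (a history now [(2, 68), (3, 55), (4, 48), (5, 54), (6, 45), (8, 37), (10, 75), (12, 73), (15, 87)])
READ a @v8: history=[(2, 68), (3, 55), (4, 48), (5, 54), (6, 45), (8, 37), (10, 75), (12, 73), (15, 87)] -> pick v8 -> 37
v16: WRITE b=20  (b history now [(1, 29), (7, 65), (9, 14), (11, 14), (13, 31), (14, 11), (16, 20)])
READ a @v13: history=[(2, 68), (3, 55), (4, 48), (5, 54), (6, 45), (8, 37), (10, 75), (12, 73), (15, 87)] -> pick v12 -> 73
v17: WRITE a=89  (a history now [(2, 68), (3, 55), (4, 48), (5, 54), (6, 45), (8, 37), (10, 75), (12, 73), (15, 87), (17, 89)])
v18: WRITE b=56  (b history now [(1, 29), (7, 65), (9, 14), (11, 14), (13, 31), (14, 11), (16, 20), (18, 56)])
v19: WRITE b=48  (b history now [(1, 29), (7, 65), (9, 14), (11, 14), (13, 31), (14, 11), (16, 20), (18, 56), (19, 48)])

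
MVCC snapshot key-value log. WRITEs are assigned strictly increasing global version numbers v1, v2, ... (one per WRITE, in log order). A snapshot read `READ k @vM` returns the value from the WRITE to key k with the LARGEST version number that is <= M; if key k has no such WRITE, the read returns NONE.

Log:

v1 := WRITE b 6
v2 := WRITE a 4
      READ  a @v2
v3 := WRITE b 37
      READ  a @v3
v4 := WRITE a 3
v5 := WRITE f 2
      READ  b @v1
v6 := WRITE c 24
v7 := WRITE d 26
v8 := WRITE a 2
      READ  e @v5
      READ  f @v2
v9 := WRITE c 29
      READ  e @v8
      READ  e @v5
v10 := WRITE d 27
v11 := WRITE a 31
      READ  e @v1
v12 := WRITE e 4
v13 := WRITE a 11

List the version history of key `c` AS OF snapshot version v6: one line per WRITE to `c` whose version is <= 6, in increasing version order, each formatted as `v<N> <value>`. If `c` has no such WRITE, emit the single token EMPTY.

Answer: v6 24

Derivation:
Scan writes for key=c with version <= 6:
  v1 WRITE b 6 -> skip
  v2 WRITE a 4 -> skip
  v3 WRITE b 37 -> skip
  v4 WRITE a 3 -> skip
  v5 WRITE f 2 -> skip
  v6 WRITE c 24 -> keep
  v7 WRITE d 26 -> skip
  v8 WRITE a 2 -> skip
  v9 WRITE c 29 -> drop (> snap)
  v10 WRITE d 27 -> skip
  v11 WRITE a 31 -> skip
  v12 WRITE e 4 -> skip
  v13 WRITE a 11 -> skip
Collected: [(6, 24)]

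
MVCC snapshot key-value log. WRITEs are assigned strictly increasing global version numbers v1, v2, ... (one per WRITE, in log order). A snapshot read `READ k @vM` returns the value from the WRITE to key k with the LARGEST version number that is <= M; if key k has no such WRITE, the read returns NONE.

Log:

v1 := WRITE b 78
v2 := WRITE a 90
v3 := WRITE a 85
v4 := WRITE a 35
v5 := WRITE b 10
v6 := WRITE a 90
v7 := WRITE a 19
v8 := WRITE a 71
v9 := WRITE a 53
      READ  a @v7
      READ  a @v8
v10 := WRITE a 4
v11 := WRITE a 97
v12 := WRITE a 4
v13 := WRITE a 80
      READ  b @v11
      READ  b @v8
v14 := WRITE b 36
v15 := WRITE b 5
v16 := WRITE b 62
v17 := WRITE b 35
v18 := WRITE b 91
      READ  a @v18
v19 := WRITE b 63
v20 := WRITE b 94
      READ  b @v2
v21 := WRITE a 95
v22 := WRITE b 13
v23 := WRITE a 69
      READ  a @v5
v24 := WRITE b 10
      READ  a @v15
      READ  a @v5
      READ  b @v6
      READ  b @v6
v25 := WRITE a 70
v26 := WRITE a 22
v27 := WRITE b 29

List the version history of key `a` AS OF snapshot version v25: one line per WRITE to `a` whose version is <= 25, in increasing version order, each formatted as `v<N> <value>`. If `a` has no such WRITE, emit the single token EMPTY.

Answer: v2 90
v3 85
v4 35
v6 90
v7 19
v8 71
v9 53
v10 4
v11 97
v12 4
v13 80
v21 95
v23 69
v25 70

Derivation:
Scan writes for key=a with version <= 25:
  v1 WRITE b 78 -> skip
  v2 WRITE a 90 -> keep
  v3 WRITE a 85 -> keep
  v4 WRITE a 35 -> keep
  v5 WRITE b 10 -> skip
  v6 WRITE a 90 -> keep
  v7 WRITE a 19 -> keep
  v8 WRITE a 71 -> keep
  v9 WRITE a 53 -> keep
  v10 WRITE a 4 -> keep
  v11 WRITE a 97 -> keep
  v12 WRITE a 4 -> keep
  v13 WRITE a 80 -> keep
  v14 WRITE b 36 -> skip
  v15 WRITE b 5 -> skip
  v16 WRITE b 62 -> skip
  v17 WRITE b 35 -> skip
  v18 WRITE b 91 -> skip
  v19 WRITE b 63 -> skip
  v20 WRITE b 94 -> skip
  v21 WRITE a 95 -> keep
  v22 WRITE b 13 -> skip
  v23 WRITE a 69 -> keep
  v24 WRITE b 10 -> skip
  v25 WRITE a 70 -> keep
  v26 WRITE a 22 -> drop (> snap)
  v27 WRITE b 29 -> skip
Collected: [(2, 90), (3, 85), (4, 35), (6, 90), (7, 19), (8, 71), (9, 53), (10, 4), (11, 97), (12, 4), (13, 80), (21, 95), (23, 69), (25, 70)]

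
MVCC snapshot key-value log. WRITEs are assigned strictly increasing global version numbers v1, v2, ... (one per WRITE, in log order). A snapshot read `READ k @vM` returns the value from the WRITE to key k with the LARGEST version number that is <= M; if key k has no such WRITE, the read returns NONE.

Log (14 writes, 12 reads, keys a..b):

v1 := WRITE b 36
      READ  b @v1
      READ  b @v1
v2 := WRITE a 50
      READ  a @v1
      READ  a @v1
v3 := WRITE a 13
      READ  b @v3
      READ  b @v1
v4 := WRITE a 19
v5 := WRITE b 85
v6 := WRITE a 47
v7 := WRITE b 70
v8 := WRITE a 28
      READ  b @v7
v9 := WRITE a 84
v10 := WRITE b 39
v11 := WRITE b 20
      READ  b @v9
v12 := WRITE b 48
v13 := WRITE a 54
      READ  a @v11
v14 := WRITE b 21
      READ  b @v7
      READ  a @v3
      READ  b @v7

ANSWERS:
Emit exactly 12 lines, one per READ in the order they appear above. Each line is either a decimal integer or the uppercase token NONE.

v1: WRITE b=36  (b history now [(1, 36)])
READ b @v1: history=[(1, 36)] -> pick v1 -> 36
READ b @v1: history=[(1, 36)] -> pick v1 -> 36
v2: WRITE a=50  (a history now [(2, 50)])
READ a @v1: history=[(2, 50)] -> no version <= 1 -> NONE
READ a @v1: history=[(2, 50)] -> no version <= 1 -> NONE
v3: WRITE a=13  (a history now [(2, 50), (3, 13)])
READ b @v3: history=[(1, 36)] -> pick v1 -> 36
READ b @v1: history=[(1, 36)] -> pick v1 -> 36
v4: WRITE a=19  (a history now [(2, 50), (3, 13), (4, 19)])
v5: WRITE b=85  (b history now [(1, 36), (5, 85)])
v6: WRITE a=47  (a history now [(2, 50), (3, 13), (4, 19), (6, 47)])
v7: WRITE b=70  (b history now [(1, 36), (5, 85), (7, 70)])
v8: WRITE a=28  (a history now [(2, 50), (3, 13), (4, 19), (6, 47), (8, 28)])
READ b @v7: history=[(1, 36), (5, 85), (7, 70)] -> pick v7 -> 70
v9: WRITE a=84  (a history now [(2, 50), (3, 13), (4, 19), (6, 47), (8, 28), (9, 84)])
v10: WRITE b=39  (b history now [(1, 36), (5, 85), (7, 70), (10, 39)])
v11: WRITE b=20  (b history now [(1, 36), (5, 85), (7, 70), (10, 39), (11, 20)])
READ b @v9: history=[(1, 36), (5, 85), (7, 70), (10, 39), (11, 20)] -> pick v7 -> 70
v12: WRITE b=48  (b history now [(1, 36), (5, 85), (7, 70), (10, 39), (11, 20), (12, 48)])
v13: WRITE a=54  (a history now [(2, 50), (3, 13), (4, 19), (6, 47), (8, 28), (9, 84), (13, 54)])
READ a @v11: history=[(2, 50), (3, 13), (4, 19), (6, 47), (8, 28), (9, 84), (13, 54)] -> pick v9 -> 84
v14: WRITE b=21  (b history now [(1, 36), (5, 85), (7, 70), (10, 39), (11, 20), (12, 48), (14, 21)])
READ b @v7: history=[(1, 36), (5, 85), (7, 70), (10, 39), (11, 20), (12, 48), (14, 21)] -> pick v7 -> 70
READ a @v3: history=[(2, 50), (3, 13), (4, 19), (6, 47), (8, 28), (9, 84), (13, 54)] -> pick v3 -> 13
READ b @v7: history=[(1, 36), (5, 85), (7, 70), (10, 39), (11, 20), (12, 48), (14, 21)] -> pick v7 -> 70

Answer: 36
36
NONE
NONE
36
36
70
70
84
70
13
70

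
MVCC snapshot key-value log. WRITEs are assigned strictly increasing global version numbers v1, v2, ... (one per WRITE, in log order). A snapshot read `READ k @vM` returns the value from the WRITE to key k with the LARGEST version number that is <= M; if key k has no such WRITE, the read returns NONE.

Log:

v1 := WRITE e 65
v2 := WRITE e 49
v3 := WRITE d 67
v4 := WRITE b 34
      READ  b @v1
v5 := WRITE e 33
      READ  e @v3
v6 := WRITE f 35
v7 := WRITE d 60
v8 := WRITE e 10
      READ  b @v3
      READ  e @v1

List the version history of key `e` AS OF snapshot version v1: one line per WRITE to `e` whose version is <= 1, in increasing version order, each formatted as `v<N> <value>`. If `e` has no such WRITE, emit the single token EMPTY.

Scan writes for key=e with version <= 1:
  v1 WRITE e 65 -> keep
  v2 WRITE e 49 -> drop (> snap)
  v3 WRITE d 67 -> skip
  v4 WRITE b 34 -> skip
  v5 WRITE e 33 -> drop (> snap)
  v6 WRITE f 35 -> skip
  v7 WRITE d 60 -> skip
  v8 WRITE e 10 -> drop (> snap)
Collected: [(1, 65)]

Answer: v1 65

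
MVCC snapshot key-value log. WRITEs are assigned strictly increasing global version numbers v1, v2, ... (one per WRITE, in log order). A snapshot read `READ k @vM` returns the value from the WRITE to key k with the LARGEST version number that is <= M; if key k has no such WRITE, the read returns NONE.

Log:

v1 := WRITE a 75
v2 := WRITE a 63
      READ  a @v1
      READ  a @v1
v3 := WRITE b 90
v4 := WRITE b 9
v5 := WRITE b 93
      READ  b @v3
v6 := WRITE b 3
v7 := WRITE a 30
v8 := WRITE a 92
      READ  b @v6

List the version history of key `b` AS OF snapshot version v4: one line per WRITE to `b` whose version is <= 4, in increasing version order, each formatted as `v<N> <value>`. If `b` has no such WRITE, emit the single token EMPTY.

Scan writes for key=b with version <= 4:
  v1 WRITE a 75 -> skip
  v2 WRITE a 63 -> skip
  v3 WRITE b 90 -> keep
  v4 WRITE b 9 -> keep
  v5 WRITE b 93 -> drop (> snap)
  v6 WRITE b 3 -> drop (> snap)
  v7 WRITE a 30 -> skip
  v8 WRITE a 92 -> skip
Collected: [(3, 90), (4, 9)]

Answer: v3 90
v4 9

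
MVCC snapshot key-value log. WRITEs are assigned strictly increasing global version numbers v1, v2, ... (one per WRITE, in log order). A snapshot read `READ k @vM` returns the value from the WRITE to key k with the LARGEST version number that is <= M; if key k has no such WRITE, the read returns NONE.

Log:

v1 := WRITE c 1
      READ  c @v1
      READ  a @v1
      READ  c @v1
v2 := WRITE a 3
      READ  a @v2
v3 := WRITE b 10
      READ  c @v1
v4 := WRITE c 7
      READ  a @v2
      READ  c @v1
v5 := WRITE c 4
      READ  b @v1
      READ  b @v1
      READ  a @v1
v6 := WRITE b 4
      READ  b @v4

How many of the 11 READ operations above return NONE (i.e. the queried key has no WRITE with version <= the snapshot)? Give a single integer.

Answer: 4

Derivation:
v1: WRITE c=1  (c history now [(1, 1)])
READ c @v1: history=[(1, 1)] -> pick v1 -> 1
READ a @v1: history=[] -> no version <= 1 -> NONE
READ c @v1: history=[(1, 1)] -> pick v1 -> 1
v2: WRITE a=3  (a history now [(2, 3)])
READ a @v2: history=[(2, 3)] -> pick v2 -> 3
v3: WRITE b=10  (b history now [(3, 10)])
READ c @v1: history=[(1, 1)] -> pick v1 -> 1
v4: WRITE c=7  (c history now [(1, 1), (4, 7)])
READ a @v2: history=[(2, 3)] -> pick v2 -> 3
READ c @v1: history=[(1, 1), (4, 7)] -> pick v1 -> 1
v5: WRITE c=4  (c history now [(1, 1), (4, 7), (5, 4)])
READ b @v1: history=[(3, 10)] -> no version <= 1 -> NONE
READ b @v1: history=[(3, 10)] -> no version <= 1 -> NONE
READ a @v1: history=[(2, 3)] -> no version <= 1 -> NONE
v6: WRITE b=4  (b history now [(3, 10), (6, 4)])
READ b @v4: history=[(3, 10), (6, 4)] -> pick v3 -> 10
Read results in order: ['1', 'NONE', '1', '3', '1', '3', '1', 'NONE', 'NONE', 'NONE', '10']
NONE count = 4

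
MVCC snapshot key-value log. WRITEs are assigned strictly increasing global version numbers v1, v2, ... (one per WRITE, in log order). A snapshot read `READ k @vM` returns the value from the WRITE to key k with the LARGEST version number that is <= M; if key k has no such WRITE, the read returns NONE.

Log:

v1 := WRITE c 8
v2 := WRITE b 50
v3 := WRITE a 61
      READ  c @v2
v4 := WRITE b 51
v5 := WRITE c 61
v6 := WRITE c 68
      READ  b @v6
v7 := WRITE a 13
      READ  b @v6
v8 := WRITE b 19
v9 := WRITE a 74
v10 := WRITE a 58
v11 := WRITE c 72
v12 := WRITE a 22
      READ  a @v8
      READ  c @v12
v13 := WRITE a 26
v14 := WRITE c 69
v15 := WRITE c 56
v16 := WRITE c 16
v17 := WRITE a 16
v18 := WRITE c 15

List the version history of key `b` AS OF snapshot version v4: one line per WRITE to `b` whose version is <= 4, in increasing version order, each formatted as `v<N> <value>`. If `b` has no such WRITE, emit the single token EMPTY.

Scan writes for key=b with version <= 4:
  v1 WRITE c 8 -> skip
  v2 WRITE b 50 -> keep
  v3 WRITE a 61 -> skip
  v4 WRITE b 51 -> keep
  v5 WRITE c 61 -> skip
  v6 WRITE c 68 -> skip
  v7 WRITE a 13 -> skip
  v8 WRITE b 19 -> drop (> snap)
  v9 WRITE a 74 -> skip
  v10 WRITE a 58 -> skip
  v11 WRITE c 72 -> skip
  v12 WRITE a 22 -> skip
  v13 WRITE a 26 -> skip
  v14 WRITE c 69 -> skip
  v15 WRITE c 56 -> skip
  v16 WRITE c 16 -> skip
  v17 WRITE a 16 -> skip
  v18 WRITE c 15 -> skip
Collected: [(2, 50), (4, 51)]

Answer: v2 50
v4 51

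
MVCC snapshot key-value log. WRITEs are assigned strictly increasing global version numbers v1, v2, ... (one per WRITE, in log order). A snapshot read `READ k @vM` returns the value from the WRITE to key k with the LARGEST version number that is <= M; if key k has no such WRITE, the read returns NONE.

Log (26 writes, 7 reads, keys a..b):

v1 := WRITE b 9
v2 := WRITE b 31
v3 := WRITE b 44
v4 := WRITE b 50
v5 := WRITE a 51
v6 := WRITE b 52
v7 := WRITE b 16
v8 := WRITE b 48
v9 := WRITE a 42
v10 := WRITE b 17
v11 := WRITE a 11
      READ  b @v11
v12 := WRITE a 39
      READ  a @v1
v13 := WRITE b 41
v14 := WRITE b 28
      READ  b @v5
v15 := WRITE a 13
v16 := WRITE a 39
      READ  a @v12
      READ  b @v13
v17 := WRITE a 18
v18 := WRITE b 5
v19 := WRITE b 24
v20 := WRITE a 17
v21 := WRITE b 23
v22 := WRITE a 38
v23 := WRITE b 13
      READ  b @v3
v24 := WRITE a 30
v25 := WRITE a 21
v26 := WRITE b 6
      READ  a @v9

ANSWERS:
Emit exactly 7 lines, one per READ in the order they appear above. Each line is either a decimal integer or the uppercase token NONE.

Answer: 17
NONE
50
39
41
44
42

Derivation:
v1: WRITE b=9  (b history now [(1, 9)])
v2: WRITE b=31  (b history now [(1, 9), (2, 31)])
v3: WRITE b=44  (b history now [(1, 9), (2, 31), (3, 44)])
v4: WRITE b=50  (b history now [(1, 9), (2, 31), (3, 44), (4, 50)])
v5: WRITE a=51  (a history now [(5, 51)])
v6: WRITE b=52  (b history now [(1, 9), (2, 31), (3, 44), (4, 50), (6, 52)])
v7: WRITE b=16  (b history now [(1, 9), (2, 31), (3, 44), (4, 50), (6, 52), (7, 16)])
v8: WRITE b=48  (b history now [(1, 9), (2, 31), (3, 44), (4, 50), (6, 52), (7, 16), (8, 48)])
v9: WRITE a=42  (a history now [(5, 51), (9, 42)])
v10: WRITE b=17  (b history now [(1, 9), (2, 31), (3, 44), (4, 50), (6, 52), (7, 16), (8, 48), (10, 17)])
v11: WRITE a=11  (a history now [(5, 51), (9, 42), (11, 11)])
READ b @v11: history=[(1, 9), (2, 31), (3, 44), (4, 50), (6, 52), (7, 16), (8, 48), (10, 17)] -> pick v10 -> 17
v12: WRITE a=39  (a history now [(5, 51), (9, 42), (11, 11), (12, 39)])
READ a @v1: history=[(5, 51), (9, 42), (11, 11), (12, 39)] -> no version <= 1 -> NONE
v13: WRITE b=41  (b history now [(1, 9), (2, 31), (3, 44), (4, 50), (6, 52), (7, 16), (8, 48), (10, 17), (13, 41)])
v14: WRITE b=28  (b history now [(1, 9), (2, 31), (3, 44), (4, 50), (6, 52), (7, 16), (8, 48), (10, 17), (13, 41), (14, 28)])
READ b @v5: history=[(1, 9), (2, 31), (3, 44), (4, 50), (6, 52), (7, 16), (8, 48), (10, 17), (13, 41), (14, 28)] -> pick v4 -> 50
v15: WRITE a=13  (a history now [(5, 51), (9, 42), (11, 11), (12, 39), (15, 13)])
v16: WRITE a=39  (a history now [(5, 51), (9, 42), (11, 11), (12, 39), (15, 13), (16, 39)])
READ a @v12: history=[(5, 51), (9, 42), (11, 11), (12, 39), (15, 13), (16, 39)] -> pick v12 -> 39
READ b @v13: history=[(1, 9), (2, 31), (3, 44), (4, 50), (6, 52), (7, 16), (8, 48), (10, 17), (13, 41), (14, 28)] -> pick v13 -> 41
v17: WRITE a=18  (a history now [(5, 51), (9, 42), (11, 11), (12, 39), (15, 13), (16, 39), (17, 18)])
v18: WRITE b=5  (b history now [(1, 9), (2, 31), (3, 44), (4, 50), (6, 52), (7, 16), (8, 48), (10, 17), (13, 41), (14, 28), (18, 5)])
v19: WRITE b=24  (b history now [(1, 9), (2, 31), (3, 44), (4, 50), (6, 52), (7, 16), (8, 48), (10, 17), (13, 41), (14, 28), (18, 5), (19, 24)])
v20: WRITE a=17  (a history now [(5, 51), (9, 42), (11, 11), (12, 39), (15, 13), (16, 39), (17, 18), (20, 17)])
v21: WRITE b=23  (b history now [(1, 9), (2, 31), (3, 44), (4, 50), (6, 52), (7, 16), (8, 48), (10, 17), (13, 41), (14, 28), (18, 5), (19, 24), (21, 23)])
v22: WRITE a=38  (a history now [(5, 51), (9, 42), (11, 11), (12, 39), (15, 13), (16, 39), (17, 18), (20, 17), (22, 38)])
v23: WRITE b=13  (b history now [(1, 9), (2, 31), (3, 44), (4, 50), (6, 52), (7, 16), (8, 48), (10, 17), (13, 41), (14, 28), (18, 5), (19, 24), (21, 23), (23, 13)])
READ b @v3: history=[(1, 9), (2, 31), (3, 44), (4, 50), (6, 52), (7, 16), (8, 48), (10, 17), (13, 41), (14, 28), (18, 5), (19, 24), (21, 23), (23, 13)] -> pick v3 -> 44
v24: WRITE a=30  (a history now [(5, 51), (9, 42), (11, 11), (12, 39), (15, 13), (16, 39), (17, 18), (20, 17), (22, 38), (24, 30)])
v25: WRITE a=21  (a history now [(5, 51), (9, 42), (11, 11), (12, 39), (15, 13), (16, 39), (17, 18), (20, 17), (22, 38), (24, 30), (25, 21)])
v26: WRITE b=6  (b history now [(1, 9), (2, 31), (3, 44), (4, 50), (6, 52), (7, 16), (8, 48), (10, 17), (13, 41), (14, 28), (18, 5), (19, 24), (21, 23), (23, 13), (26, 6)])
READ a @v9: history=[(5, 51), (9, 42), (11, 11), (12, 39), (15, 13), (16, 39), (17, 18), (20, 17), (22, 38), (24, 30), (25, 21)] -> pick v9 -> 42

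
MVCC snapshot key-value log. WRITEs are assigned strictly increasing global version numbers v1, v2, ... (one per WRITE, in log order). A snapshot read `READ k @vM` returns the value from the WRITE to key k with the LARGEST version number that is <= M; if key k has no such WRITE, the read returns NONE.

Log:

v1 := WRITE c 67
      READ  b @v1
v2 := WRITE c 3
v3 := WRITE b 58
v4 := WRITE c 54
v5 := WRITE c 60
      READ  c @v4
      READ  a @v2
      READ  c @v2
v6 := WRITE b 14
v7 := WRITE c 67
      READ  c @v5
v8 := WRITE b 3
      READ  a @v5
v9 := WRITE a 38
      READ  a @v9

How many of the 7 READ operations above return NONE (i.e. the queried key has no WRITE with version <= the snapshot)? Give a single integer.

Answer: 3

Derivation:
v1: WRITE c=67  (c history now [(1, 67)])
READ b @v1: history=[] -> no version <= 1 -> NONE
v2: WRITE c=3  (c history now [(1, 67), (2, 3)])
v3: WRITE b=58  (b history now [(3, 58)])
v4: WRITE c=54  (c history now [(1, 67), (2, 3), (4, 54)])
v5: WRITE c=60  (c history now [(1, 67), (2, 3), (4, 54), (5, 60)])
READ c @v4: history=[(1, 67), (2, 3), (4, 54), (5, 60)] -> pick v4 -> 54
READ a @v2: history=[] -> no version <= 2 -> NONE
READ c @v2: history=[(1, 67), (2, 3), (4, 54), (5, 60)] -> pick v2 -> 3
v6: WRITE b=14  (b history now [(3, 58), (6, 14)])
v7: WRITE c=67  (c history now [(1, 67), (2, 3), (4, 54), (5, 60), (7, 67)])
READ c @v5: history=[(1, 67), (2, 3), (4, 54), (5, 60), (7, 67)] -> pick v5 -> 60
v8: WRITE b=3  (b history now [(3, 58), (6, 14), (8, 3)])
READ a @v5: history=[] -> no version <= 5 -> NONE
v9: WRITE a=38  (a history now [(9, 38)])
READ a @v9: history=[(9, 38)] -> pick v9 -> 38
Read results in order: ['NONE', '54', 'NONE', '3', '60', 'NONE', '38']
NONE count = 3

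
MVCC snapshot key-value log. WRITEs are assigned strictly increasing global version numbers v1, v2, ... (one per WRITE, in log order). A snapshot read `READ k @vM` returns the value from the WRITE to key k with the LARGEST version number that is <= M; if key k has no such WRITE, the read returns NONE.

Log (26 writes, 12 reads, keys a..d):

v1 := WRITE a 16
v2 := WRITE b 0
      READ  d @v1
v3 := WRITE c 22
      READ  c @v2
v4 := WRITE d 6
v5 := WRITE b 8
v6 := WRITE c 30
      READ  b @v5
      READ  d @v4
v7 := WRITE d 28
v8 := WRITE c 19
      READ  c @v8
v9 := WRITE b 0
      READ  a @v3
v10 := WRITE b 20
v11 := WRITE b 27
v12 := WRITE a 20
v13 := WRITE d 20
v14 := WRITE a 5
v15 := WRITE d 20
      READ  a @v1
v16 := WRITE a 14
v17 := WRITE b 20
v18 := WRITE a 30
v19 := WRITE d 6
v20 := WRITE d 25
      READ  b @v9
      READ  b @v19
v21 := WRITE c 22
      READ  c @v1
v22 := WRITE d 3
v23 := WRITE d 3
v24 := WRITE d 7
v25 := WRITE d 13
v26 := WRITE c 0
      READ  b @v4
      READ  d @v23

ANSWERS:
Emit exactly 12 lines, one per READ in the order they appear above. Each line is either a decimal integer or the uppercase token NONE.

Answer: NONE
NONE
8
6
19
16
16
0
20
NONE
0
3

Derivation:
v1: WRITE a=16  (a history now [(1, 16)])
v2: WRITE b=0  (b history now [(2, 0)])
READ d @v1: history=[] -> no version <= 1 -> NONE
v3: WRITE c=22  (c history now [(3, 22)])
READ c @v2: history=[(3, 22)] -> no version <= 2 -> NONE
v4: WRITE d=6  (d history now [(4, 6)])
v5: WRITE b=8  (b history now [(2, 0), (5, 8)])
v6: WRITE c=30  (c history now [(3, 22), (6, 30)])
READ b @v5: history=[(2, 0), (5, 8)] -> pick v5 -> 8
READ d @v4: history=[(4, 6)] -> pick v4 -> 6
v7: WRITE d=28  (d history now [(4, 6), (7, 28)])
v8: WRITE c=19  (c history now [(3, 22), (6, 30), (8, 19)])
READ c @v8: history=[(3, 22), (6, 30), (8, 19)] -> pick v8 -> 19
v9: WRITE b=0  (b history now [(2, 0), (5, 8), (9, 0)])
READ a @v3: history=[(1, 16)] -> pick v1 -> 16
v10: WRITE b=20  (b history now [(2, 0), (5, 8), (9, 0), (10, 20)])
v11: WRITE b=27  (b history now [(2, 0), (5, 8), (9, 0), (10, 20), (11, 27)])
v12: WRITE a=20  (a history now [(1, 16), (12, 20)])
v13: WRITE d=20  (d history now [(4, 6), (7, 28), (13, 20)])
v14: WRITE a=5  (a history now [(1, 16), (12, 20), (14, 5)])
v15: WRITE d=20  (d history now [(4, 6), (7, 28), (13, 20), (15, 20)])
READ a @v1: history=[(1, 16), (12, 20), (14, 5)] -> pick v1 -> 16
v16: WRITE a=14  (a history now [(1, 16), (12, 20), (14, 5), (16, 14)])
v17: WRITE b=20  (b history now [(2, 0), (5, 8), (9, 0), (10, 20), (11, 27), (17, 20)])
v18: WRITE a=30  (a history now [(1, 16), (12, 20), (14, 5), (16, 14), (18, 30)])
v19: WRITE d=6  (d history now [(4, 6), (7, 28), (13, 20), (15, 20), (19, 6)])
v20: WRITE d=25  (d history now [(4, 6), (7, 28), (13, 20), (15, 20), (19, 6), (20, 25)])
READ b @v9: history=[(2, 0), (5, 8), (9, 0), (10, 20), (11, 27), (17, 20)] -> pick v9 -> 0
READ b @v19: history=[(2, 0), (5, 8), (9, 0), (10, 20), (11, 27), (17, 20)] -> pick v17 -> 20
v21: WRITE c=22  (c history now [(3, 22), (6, 30), (8, 19), (21, 22)])
READ c @v1: history=[(3, 22), (6, 30), (8, 19), (21, 22)] -> no version <= 1 -> NONE
v22: WRITE d=3  (d history now [(4, 6), (7, 28), (13, 20), (15, 20), (19, 6), (20, 25), (22, 3)])
v23: WRITE d=3  (d history now [(4, 6), (7, 28), (13, 20), (15, 20), (19, 6), (20, 25), (22, 3), (23, 3)])
v24: WRITE d=7  (d history now [(4, 6), (7, 28), (13, 20), (15, 20), (19, 6), (20, 25), (22, 3), (23, 3), (24, 7)])
v25: WRITE d=13  (d history now [(4, 6), (7, 28), (13, 20), (15, 20), (19, 6), (20, 25), (22, 3), (23, 3), (24, 7), (25, 13)])
v26: WRITE c=0  (c history now [(3, 22), (6, 30), (8, 19), (21, 22), (26, 0)])
READ b @v4: history=[(2, 0), (5, 8), (9, 0), (10, 20), (11, 27), (17, 20)] -> pick v2 -> 0
READ d @v23: history=[(4, 6), (7, 28), (13, 20), (15, 20), (19, 6), (20, 25), (22, 3), (23, 3), (24, 7), (25, 13)] -> pick v23 -> 3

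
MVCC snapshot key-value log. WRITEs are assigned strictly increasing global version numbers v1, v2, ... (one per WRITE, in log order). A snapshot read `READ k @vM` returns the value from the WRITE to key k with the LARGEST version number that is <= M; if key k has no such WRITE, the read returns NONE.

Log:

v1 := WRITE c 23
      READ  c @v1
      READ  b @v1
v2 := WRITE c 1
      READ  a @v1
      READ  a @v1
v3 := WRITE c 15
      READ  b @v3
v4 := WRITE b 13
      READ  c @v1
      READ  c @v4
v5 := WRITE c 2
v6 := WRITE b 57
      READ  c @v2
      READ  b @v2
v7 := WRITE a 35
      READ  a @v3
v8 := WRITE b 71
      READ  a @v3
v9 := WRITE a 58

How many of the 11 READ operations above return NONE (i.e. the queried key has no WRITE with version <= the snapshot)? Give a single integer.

Answer: 7

Derivation:
v1: WRITE c=23  (c history now [(1, 23)])
READ c @v1: history=[(1, 23)] -> pick v1 -> 23
READ b @v1: history=[] -> no version <= 1 -> NONE
v2: WRITE c=1  (c history now [(1, 23), (2, 1)])
READ a @v1: history=[] -> no version <= 1 -> NONE
READ a @v1: history=[] -> no version <= 1 -> NONE
v3: WRITE c=15  (c history now [(1, 23), (2, 1), (3, 15)])
READ b @v3: history=[] -> no version <= 3 -> NONE
v4: WRITE b=13  (b history now [(4, 13)])
READ c @v1: history=[(1, 23), (2, 1), (3, 15)] -> pick v1 -> 23
READ c @v4: history=[(1, 23), (2, 1), (3, 15)] -> pick v3 -> 15
v5: WRITE c=2  (c history now [(1, 23), (2, 1), (3, 15), (5, 2)])
v6: WRITE b=57  (b history now [(4, 13), (6, 57)])
READ c @v2: history=[(1, 23), (2, 1), (3, 15), (5, 2)] -> pick v2 -> 1
READ b @v2: history=[(4, 13), (6, 57)] -> no version <= 2 -> NONE
v7: WRITE a=35  (a history now [(7, 35)])
READ a @v3: history=[(7, 35)] -> no version <= 3 -> NONE
v8: WRITE b=71  (b history now [(4, 13), (6, 57), (8, 71)])
READ a @v3: history=[(7, 35)] -> no version <= 3 -> NONE
v9: WRITE a=58  (a history now [(7, 35), (9, 58)])
Read results in order: ['23', 'NONE', 'NONE', 'NONE', 'NONE', '23', '15', '1', 'NONE', 'NONE', 'NONE']
NONE count = 7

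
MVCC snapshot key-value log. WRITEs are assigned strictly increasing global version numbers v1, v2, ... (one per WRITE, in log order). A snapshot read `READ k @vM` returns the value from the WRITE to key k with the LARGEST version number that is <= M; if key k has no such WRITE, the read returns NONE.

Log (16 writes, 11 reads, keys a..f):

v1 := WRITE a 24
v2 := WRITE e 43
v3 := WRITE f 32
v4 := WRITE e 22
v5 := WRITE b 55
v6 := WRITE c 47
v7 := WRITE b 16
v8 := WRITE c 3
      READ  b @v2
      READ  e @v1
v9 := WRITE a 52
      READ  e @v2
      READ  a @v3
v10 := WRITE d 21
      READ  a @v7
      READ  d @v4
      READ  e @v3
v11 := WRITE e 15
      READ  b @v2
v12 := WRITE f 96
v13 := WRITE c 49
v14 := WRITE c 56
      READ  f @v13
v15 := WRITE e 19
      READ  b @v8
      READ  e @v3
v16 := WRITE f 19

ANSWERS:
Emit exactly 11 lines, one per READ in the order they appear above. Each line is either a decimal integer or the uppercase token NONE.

v1: WRITE a=24  (a history now [(1, 24)])
v2: WRITE e=43  (e history now [(2, 43)])
v3: WRITE f=32  (f history now [(3, 32)])
v4: WRITE e=22  (e history now [(2, 43), (4, 22)])
v5: WRITE b=55  (b history now [(5, 55)])
v6: WRITE c=47  (c history now [(6, 47)])
v7: WRITE b=16  (b history now [(5, 55), (7, 16)])
v8: WRITE c=3  (c history now [(6, 47), (8, 3)])
READ b @v2: history=[(5, 55), (7, 16)] -> no version <= 2 -> NONE
READ e @v1: history=[(2, 43), (4, 22)] -> no version <= 1 -> NONE
v9: WRITE a=52  (a history now [(1, 24), (9, 52)])
READ e @v2: history=[(2, 43), (4, 22)] -> pick v2 -> 43
READ a @v3: history=[(1, 24), (9, 52)] -> pick v1 -> 24
v10: WRITE d=21  (d history now [(10, 21)])
READ a @v7: history=[(1, 24), (9, 52)] -> pick v1 -> 24
READ d @v4: history=[(10, 21)] -> no version <= 4 -> NONE
READ e @v3: history=[(2, 43), (4, 22)] -> pick v2 -> 43
v11: WRITE e=15  (e history now [(2, 43), (4, 22), (11, 15)])
READ b @v2: history=[(5, 55), (7, 16)] -> no version <= 2 -> NONE
v12: WRITE f=96  (f history now [(3, 32), (12, 96)])
v13: WRITE c=49  (c history now [(6, 47), (8, 3), (13, 49)])
v14: WRITE c=56  (c history now [(6, 47), (8, 3), (13, 49), (14, 56)])
READ f @v13: history=[(3, 32), (12, 96)] -> pick v12 -> 96
v15: WRITE e=19  (e history now [(2, 43), (4, 22), (11, 15), (15, 19)])
READ b @v8: history=[(5, 55), (7, 16)] -> pick v7 -> 16
READ e @v3: history=[(2, 43), (4, 22), (11, 15), (15, 19)] -> pick v2 -> 43
v16: WRITE f=19  (f history now [(3, 32), (12, 96), (16, 19)])

Answer: NONE
NONE
43
24
24
NONE
43
NONE
96
16
43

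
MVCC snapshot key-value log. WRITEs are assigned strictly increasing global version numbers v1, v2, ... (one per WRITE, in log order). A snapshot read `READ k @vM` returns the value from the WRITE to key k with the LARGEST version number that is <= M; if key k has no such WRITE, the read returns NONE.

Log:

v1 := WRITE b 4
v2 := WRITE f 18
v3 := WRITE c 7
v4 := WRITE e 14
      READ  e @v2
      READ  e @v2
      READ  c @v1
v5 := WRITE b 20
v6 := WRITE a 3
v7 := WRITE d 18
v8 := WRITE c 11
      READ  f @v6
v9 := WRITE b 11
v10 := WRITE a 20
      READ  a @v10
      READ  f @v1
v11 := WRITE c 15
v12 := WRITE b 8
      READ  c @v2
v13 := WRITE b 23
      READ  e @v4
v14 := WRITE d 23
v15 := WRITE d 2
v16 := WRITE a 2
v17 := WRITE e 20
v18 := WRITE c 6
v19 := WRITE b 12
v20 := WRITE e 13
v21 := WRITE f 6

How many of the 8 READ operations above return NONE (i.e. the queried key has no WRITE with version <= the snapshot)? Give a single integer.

v1: WRITE b=4  (b history now [(1, 4)])
v2: WRITE f=18  (f history now [(2, 18)])
v3: WRITE c=7  (c history now [(3, 7)])
v4: WRITE e=14  (e history now [(4, 14)])
READ e @v2: history=[(4, 14)] -> no version <= 2 -> NONE
READ e @v2: history=[(4, 14)] -> no version <= 2 -> NONE
READ c @v1: history=[(3, 7)] -> no version <= 1 -> NONE
v5: WRITE b=20  (b history now [(1, 4), (5, 20)])
v6: WRITE a=3  (a history now [(6, 3)])
v7: WRITE d=18  (d history now [(7, 18)])
v8: WRITE c=11  (c history now [(3, 7), (8, 11)])
READ f @v6: history=[(2, 18)] -> pick v2 -> 18
v9: WRITE b=11  (b history now [(1, 4), (5, 20), (9, 11)])
v10: WRITE a=20  (a history now [(6, 3), (10, 20)])
READ a @v10: history=[(6, 3), (10, 20)] -> pick v10 -> 20
READ f @v1: history=[(2, 18)] -> no version <= 1 -> NONE
v11: WRITE c=15  (c history now [(3, 7), (8, 11), (11, 15)])
v12: WRITE b=8  (b history now [(1, 4), (5, 20), (9, 11), (12, 8)])
READ c @v2: history=[(3, 7), (8, 11), (11, 15)] -> no version <= 2 -> NONE
v13: WRITE b=23  (b history now [(1, 4), (5, 20), (9, 11), (12, 8), (13, 23)])
READ e @v4: history=[(4, 14)] -> pick v4 -> 14
v14: WRITE d=23  (d history now [(7, 18), (14, 23)])
v15: WRITE d=2  (d history now [(7, 18), (14, 23), (15, 2)])
v16: WRITE a=2  (a history now [(6, 3), (10, 20), (16, 2)])
v17: WRITE e=20  (e history now [(4, 14), (17, 20)])
v18: WRITE c=6  (c history now [(3, 7), (8, 11), (11, 15), (18, 6)])
v19: WRITE b=12  (b history now [(1, 4), (5, 20), (9, 11), (12, 8), (13, 23), (19, 12)])
v20: WRITE e=13  (e history now [(4, 14), (17, 20), (20, 13)])
v21: WRITE f=6  (f history now [(2, 18), (21, 6)])
Read results in order: ['NONE', 'NONE', 'NONE', '18', '20', 'NONE', 'NONE', '14']
NONE count = 5

Answer: 5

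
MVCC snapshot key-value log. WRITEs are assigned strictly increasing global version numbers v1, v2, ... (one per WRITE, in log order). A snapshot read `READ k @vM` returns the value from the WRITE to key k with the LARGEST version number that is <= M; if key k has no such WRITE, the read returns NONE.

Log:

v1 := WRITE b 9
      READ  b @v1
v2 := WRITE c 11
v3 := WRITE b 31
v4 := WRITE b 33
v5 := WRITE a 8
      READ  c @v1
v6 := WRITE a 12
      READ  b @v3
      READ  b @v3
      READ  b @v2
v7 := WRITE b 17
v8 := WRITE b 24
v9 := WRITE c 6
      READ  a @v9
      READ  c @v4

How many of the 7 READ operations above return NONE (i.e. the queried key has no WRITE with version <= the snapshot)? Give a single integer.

Answer: 1

Derivation:
v1: WRITE b=9  (b history now [(1, 9)])
READ b @v1: history=[(1, 9)] -> pick v1 -> 9
v2: WRITE c=11  (c history now [(2, 11)])
v3: WRITE b=31  (b history now [(1, 9), (3, 31)])
v4: WRITE b=33  (b history now [(1, 9), (3, 31), (4, 33)])
v5: WRITE a=8  (a history now [(5, 8)])
READ c @v1: history=[(2, 11)] -> no version <= 1 -> NONE
v6: WRITE a=12  (a history now [(5, 8), (6, 12)])
READ b @v3: history=[(1, 9), (3, 31), (4, 33)] -> pick v3 -> 31
READ b @v3: history=[(1, 9), (3, 31), (4, 33)] -> pick v3 -> 31
READ b @v2: history=[(1, 9), (3, 31), (4, 33)] -> pick v1 -> 9
v7: WRITE b=17  (b history now [(1, 9), (3, 31), (4, 33), (7, 17)])
v8: WRITE b=24  (b history now [(1, 9), (3, 31), (4, 33), (7, 17), (8, 24)])
v9: WRITE c=6  (c history now [(2, 11), (9, 6)])
READ a @v9: history=[(5, 8), (6, 12)] -> pick v6 -> 12
READ c @v4: history=[(2, 11), (9, 6)] -> pick v2 -> 11
Read results in order: ['9', 'NONE', '31', '31', '9', '12', '11']
NONE count = 1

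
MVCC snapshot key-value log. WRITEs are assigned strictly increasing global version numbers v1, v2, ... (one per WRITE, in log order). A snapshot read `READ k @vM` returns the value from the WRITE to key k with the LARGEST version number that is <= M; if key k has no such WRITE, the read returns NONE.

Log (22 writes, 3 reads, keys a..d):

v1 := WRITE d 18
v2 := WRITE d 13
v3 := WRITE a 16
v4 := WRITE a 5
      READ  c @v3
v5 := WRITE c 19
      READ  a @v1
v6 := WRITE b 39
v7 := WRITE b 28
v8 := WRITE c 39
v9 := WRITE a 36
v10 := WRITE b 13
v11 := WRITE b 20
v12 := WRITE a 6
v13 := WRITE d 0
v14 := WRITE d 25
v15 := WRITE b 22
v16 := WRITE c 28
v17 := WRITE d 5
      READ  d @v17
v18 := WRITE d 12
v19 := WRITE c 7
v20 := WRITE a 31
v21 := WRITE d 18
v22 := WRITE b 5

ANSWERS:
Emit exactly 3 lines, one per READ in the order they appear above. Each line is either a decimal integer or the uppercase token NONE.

v1: WRITE d=18  (d history now [(1, 18)])
v2: WRITE d=13  (d history now [(1, 18), (2, 13)])
v3: WRITE a=16  (a history now [(3, 16)])
v4: WRITE a=5  (a history now [(3, 16), (4, 5)])
READ c @v3: history=[] -> no version <= 3 -> NONE
v5: WRITE c=19  (c history now [(5, 19)])
READ a @v1: history=[(3, 16), (4, 5)] -> no version <= 1 -> NONE
v6: WRITE b=39  (b history now [(6, 39)])
v7: WRITE b=28  (b history now [(6, 39), (7, 28)])
v8: WRITE c=39  (c history now [(5, 19), (8, 39)])
v9: WRITE a=36  (a history now [(3, 16), (4, 5), (9, 36)])
v10: WRITE b=13  (b history now [(6, 39), (7, 28), (10, 13)])
v11: WRITE b=20  (b history now [(6, 39), (7, 28), (10, 13), (11, 20)])
v12: WRITE a=6  (a history now [(3, 16), (4, 5), (9, 36), (12, 6)])
v13: WRITE d=0  (d history now [(1, 18), (2, 13), (13, 0)])
v14: WRITE d=25  (d history now [(1, 18), (2, 13), (13, 0), (14, 25)])
v15: WRITE b=22  (b history now [(6, 39), (7, 28), (10, 13), (11, 20), (15, 22)])
v16: WRITE c=28  (c history now [(5, 19), (8, 39), (16, 28)])
v17: WRITE d=5  (d history now [(1, 18), (2, 13), (13, 0), (14, 25), (17, 5)])
READ d @v17: history=[(1, 18), (2, 13), (13, 0), (14, 25), (17, 5)] -> pick v17 -> 5
v18: WRITE d=12  (d history now [(1, 18), (2, 13), (13, 0), (14, 25), (17, 5), (18, 12)])
v19: WRITE c=7  (c history now [(5, 19), (8, 39), (16, 28), (19, 7)])
v20: WRITE a=31  (a history now [(3, 16), (4, 5), (9, 36), (12, 6), (20, 31)])
v21: WRITE d=18  (d history now [(1, 18), (2, 13), (13, 0), (14, 25), (17, 5), (18, 12), (21, 18)])
v22: WRITE b=5  (b history now [(6, 39), (7, 28), (10, 13), (11, 20), (15, 22), (22, 5)])

Answer: NONE
NONE
5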